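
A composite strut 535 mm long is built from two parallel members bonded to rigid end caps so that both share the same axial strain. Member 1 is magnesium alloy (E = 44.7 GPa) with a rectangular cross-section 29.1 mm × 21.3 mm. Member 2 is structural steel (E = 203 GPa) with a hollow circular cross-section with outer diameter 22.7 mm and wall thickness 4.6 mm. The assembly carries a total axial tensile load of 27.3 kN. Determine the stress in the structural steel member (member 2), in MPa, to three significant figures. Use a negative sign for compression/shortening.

A_1 = 619.8 mm².
A_2 = 261.6 mm².
Equal strain + equilibrium ⇒ each member carries load in proportion to AE: A₁E₁ = 27710000 N, A₂E₂ = 53100000 N, ΣAE = 80800000 N.
σ₂ = P·E₂/ΣAE = 27300·203000/80800000 = 68.58 MPa.

68.6 MPa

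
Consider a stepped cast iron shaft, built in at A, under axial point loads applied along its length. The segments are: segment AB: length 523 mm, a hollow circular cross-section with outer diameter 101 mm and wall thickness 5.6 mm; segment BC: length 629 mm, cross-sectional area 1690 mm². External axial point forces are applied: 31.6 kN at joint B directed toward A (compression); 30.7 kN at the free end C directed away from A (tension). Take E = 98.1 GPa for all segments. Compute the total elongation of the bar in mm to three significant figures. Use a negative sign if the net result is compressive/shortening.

Internal axial forces (sectioning from the free end, tension +): N_BC = 30.7 kN, N_AB = -0.9 kN.
A_AB = 1678 mm².
δ_AB = -900·523/(1678·98100) = -0.002859 mm
δ_BC = 30700·629/(1690·98100) = 0.1165 mm
δ = Σδ_i = 0.1136 mm.

0.114 mm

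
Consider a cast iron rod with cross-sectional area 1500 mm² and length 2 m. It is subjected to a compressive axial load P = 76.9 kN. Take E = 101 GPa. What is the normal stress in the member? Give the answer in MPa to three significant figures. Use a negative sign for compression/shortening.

σ = N/A = -76900/1500 = -51.27 MPa.

-51.3 MPa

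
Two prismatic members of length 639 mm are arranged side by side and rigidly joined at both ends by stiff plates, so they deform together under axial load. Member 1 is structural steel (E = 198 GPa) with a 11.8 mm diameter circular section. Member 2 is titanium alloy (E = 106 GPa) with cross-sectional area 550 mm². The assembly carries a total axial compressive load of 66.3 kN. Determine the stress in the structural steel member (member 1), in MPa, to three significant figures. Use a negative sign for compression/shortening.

A_1 = 109.4 mm².
Equal strain + equilibrium ⇒ each member carries load in proportion to AE: A₁E₁ = 21650000 N, A₂E₂ = 58300000 N, ΣAE = 79950000 N.
σ₁ = P·E₁/ΣAE = -66300·198000/79950000 = -164.2 MPa.

-164 MPa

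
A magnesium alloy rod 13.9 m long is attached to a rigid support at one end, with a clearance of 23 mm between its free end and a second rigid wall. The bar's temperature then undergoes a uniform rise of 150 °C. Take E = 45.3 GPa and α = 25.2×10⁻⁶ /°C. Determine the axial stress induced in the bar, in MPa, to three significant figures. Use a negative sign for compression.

Free thermal expansion αLΔT = 25.2e-6 · 13900 · 150 = 52.54 mm.
The walls engage after the gap closes; constrained expansion = 52.54 − 23 = 29.54 mm.
The walls impose strain ε = −(29.54)/13900 = -2.1253e-03; σ = Eε = 45300 · -2.1253e-03 = -96.28 MPa.

-96.3 MPa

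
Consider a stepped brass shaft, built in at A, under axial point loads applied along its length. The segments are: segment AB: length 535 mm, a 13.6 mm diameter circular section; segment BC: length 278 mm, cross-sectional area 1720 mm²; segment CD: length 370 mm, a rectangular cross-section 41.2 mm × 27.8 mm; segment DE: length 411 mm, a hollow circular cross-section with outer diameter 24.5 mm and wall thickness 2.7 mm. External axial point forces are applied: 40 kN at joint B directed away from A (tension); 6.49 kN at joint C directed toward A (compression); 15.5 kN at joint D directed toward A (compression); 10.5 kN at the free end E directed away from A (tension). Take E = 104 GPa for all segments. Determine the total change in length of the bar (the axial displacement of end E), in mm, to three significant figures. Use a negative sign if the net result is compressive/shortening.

1.20 mm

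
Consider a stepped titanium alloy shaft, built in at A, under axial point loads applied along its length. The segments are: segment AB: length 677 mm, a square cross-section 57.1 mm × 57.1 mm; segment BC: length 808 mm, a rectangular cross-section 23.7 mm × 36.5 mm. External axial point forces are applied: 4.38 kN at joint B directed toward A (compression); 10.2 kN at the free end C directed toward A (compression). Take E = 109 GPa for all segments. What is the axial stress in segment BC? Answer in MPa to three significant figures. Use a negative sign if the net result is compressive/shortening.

-11.8 MPa

Internal axial forces (sectioning from the free end, tension +): N_BC = -10.2 kN, N_AB = -14.58 kN.
A_BC = 865 mm².
σ_BC = N_BC/A_BC = -10200/865 = -11.79 MPa.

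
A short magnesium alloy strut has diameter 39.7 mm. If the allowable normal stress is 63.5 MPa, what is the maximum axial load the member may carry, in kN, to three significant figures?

A = 1238 mm².
P_max = σ_allow · A = 63.5 · 1238 = 78600 N = 78.6 kN.

78.6 kN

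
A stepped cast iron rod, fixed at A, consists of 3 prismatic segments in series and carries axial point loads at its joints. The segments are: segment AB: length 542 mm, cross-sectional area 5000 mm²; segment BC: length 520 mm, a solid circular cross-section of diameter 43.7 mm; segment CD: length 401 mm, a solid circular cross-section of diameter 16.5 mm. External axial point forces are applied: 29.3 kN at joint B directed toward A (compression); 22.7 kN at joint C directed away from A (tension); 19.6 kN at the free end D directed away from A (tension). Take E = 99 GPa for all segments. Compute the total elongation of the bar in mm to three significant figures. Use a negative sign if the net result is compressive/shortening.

0.534 mm

Internal axial forces (sectioning from the free end, tension +): N_CD = 19.6 kN, N_BC = 42.3 kN, N_AB = 13 kN.
A_BC = 1500 mm².
A_CD = 213.8 mm².
δ_AB = 13000·542/(5000·99000) = 0.01423 mm
δ_BC = 42300·520/(1500·99000) = 0.1481 mm
δ_CD = 19600·401/(213.8·99000) = 0.3713 mm
δ = Σδ_i = 0.5337 mm.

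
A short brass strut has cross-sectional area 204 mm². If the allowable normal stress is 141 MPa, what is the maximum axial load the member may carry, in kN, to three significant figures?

P_max = σ_allow · A = 141 · 204 = 28760 N = 28.76 kN.

28.8 kN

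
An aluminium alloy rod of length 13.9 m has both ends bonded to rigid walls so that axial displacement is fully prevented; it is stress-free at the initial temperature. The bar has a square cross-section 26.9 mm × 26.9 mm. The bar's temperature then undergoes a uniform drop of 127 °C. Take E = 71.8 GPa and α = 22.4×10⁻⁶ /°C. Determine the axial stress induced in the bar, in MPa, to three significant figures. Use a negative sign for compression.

204 MPa

Free thermal expansion αLΔT = 22.4e-6 · 13900 · -127 = -39.54 mm.
The walls impose strain ε = −(-39.54)/13900 = 2.8448e-03; σ = Eε = 71800 · 2.8448e-03 = 204.3 MPa.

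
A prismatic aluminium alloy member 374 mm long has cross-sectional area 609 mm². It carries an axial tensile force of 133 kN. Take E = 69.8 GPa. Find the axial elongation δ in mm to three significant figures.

1.17 mm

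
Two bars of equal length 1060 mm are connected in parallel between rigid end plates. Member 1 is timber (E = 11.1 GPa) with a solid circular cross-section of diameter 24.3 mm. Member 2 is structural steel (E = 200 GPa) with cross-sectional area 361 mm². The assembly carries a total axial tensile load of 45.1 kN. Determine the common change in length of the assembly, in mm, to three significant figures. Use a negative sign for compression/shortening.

A_1 = 463.8 mm².
Equal strain + equilibrium ⇒ each member carries load in proportion to AE: A₁E₁ = 5148000 N, A₂E₂ = 72200000 N, ΣAE = 77350000 N.
δ = PL/ΣAE = 45100·1060/77350000 = 0.6181 mm.

0.618 mm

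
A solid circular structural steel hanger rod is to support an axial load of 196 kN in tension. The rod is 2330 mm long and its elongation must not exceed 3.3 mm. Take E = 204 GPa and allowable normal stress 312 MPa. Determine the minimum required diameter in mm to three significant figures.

Required area A ≥ P/σ_allow = 196000/312 = 628.2 mm².
For a solid circular section, d ≥ √(4A/π) = 28.28 mm.
Elongation limit: A ≥ PL/(Eδ_allow) = 196000·2330/(204000·3.3) = 678.4 mm² ⇒ d ≥ 29.39 mm.
The elongation limit governs.

29.4 mm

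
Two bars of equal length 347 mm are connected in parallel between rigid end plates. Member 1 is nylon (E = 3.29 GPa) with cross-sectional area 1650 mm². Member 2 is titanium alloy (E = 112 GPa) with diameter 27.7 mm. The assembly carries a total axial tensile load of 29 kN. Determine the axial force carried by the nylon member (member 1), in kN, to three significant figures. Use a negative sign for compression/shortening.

A_2 = 602.6 mm².
Equal strain + equilibrium ⇒ each member carries load in proportion to AE: A₁E₁ = 5428000 N, A₂E₂ = 67490000 N, ΣAE = 72920000 N.
F₁ = P·A₁E₁/ΣAE = 29000·5428000/72920000 = 2159 N.

2.16 kN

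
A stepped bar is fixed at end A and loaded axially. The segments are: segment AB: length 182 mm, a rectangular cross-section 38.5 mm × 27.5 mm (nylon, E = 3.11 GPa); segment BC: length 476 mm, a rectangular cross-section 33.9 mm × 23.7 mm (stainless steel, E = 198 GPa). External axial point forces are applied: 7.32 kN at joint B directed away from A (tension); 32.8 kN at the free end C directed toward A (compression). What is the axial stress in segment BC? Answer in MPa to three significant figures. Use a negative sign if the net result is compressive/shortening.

-40.8 MPa

Internal axial forces (sectioning from the free end, tension +): N_BC = -32.8 kN, N_AB = -25.48 kN.
A_BC = 803.4 mm².
σ_BC = N_BC/A_BC = -32800/803.4 = -40.82 MPa.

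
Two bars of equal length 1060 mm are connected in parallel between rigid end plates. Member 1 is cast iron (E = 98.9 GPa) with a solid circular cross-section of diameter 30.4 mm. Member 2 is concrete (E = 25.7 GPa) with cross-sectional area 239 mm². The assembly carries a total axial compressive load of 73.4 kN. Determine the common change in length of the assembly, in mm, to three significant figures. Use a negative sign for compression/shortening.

-0.998 mm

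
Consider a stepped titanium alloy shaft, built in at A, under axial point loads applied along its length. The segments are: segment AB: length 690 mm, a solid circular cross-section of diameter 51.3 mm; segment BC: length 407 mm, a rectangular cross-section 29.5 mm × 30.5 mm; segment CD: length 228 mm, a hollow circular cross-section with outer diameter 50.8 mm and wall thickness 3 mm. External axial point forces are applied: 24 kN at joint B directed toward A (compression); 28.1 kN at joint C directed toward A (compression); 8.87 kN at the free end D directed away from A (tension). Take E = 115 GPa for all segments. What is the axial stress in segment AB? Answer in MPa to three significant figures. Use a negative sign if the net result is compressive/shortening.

Internal axial forces (sectioning from the free end, tension +): N_CD = 8.87 kN, N_BC = -19.23 kN, N_AB = -43.23 kN.
A_AB = 2067 mm².
σ_AB = N_AB/A_AB = -43230/2067 = -20.92 MPa.

-20.9 MPa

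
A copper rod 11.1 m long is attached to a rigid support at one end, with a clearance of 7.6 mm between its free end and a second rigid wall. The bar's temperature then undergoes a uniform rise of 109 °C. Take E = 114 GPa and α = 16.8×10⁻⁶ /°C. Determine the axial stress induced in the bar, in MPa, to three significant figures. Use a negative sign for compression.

Free thermal expansion αLΔT = 16.8e-6 · 11100 · 109 = 20.33 mm.
The walls engage after the gap closes; constrained expansion = 20.33 − 7.6 = 12.73 mm.
The walls impose strain ε = −(12.73)/11100 = -1.1465e-03; σ = Eε = 114000 · -1.1465e-03 = -130.7 MPa.

-131 MPa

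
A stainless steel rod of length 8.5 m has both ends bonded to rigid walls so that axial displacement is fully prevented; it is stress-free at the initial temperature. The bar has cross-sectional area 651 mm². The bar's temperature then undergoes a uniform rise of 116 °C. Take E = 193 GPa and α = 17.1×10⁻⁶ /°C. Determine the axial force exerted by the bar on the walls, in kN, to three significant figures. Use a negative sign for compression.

-249 kN

Free thermal expansion αLΔT = 17.1e-6 · 8500 · 116 = 16.86 mm.
The walls impose strain ε = −(16.86)/8500 = -1.9836e-03; σ = Eε = 193000 · -1.9836e-03 = -382.8 MPa.
Wall reaction R = σ·A = -382.8·651 = -249200 N = -249.2 kN.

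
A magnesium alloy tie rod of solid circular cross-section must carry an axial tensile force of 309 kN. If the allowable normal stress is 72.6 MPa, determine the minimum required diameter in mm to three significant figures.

Required area A ≥ P/σ_allow = 309000/72.6 = 4256 mm².
For a solid circular section, d ≥ √(4A/π) = 73.61 mm.

73.6 mm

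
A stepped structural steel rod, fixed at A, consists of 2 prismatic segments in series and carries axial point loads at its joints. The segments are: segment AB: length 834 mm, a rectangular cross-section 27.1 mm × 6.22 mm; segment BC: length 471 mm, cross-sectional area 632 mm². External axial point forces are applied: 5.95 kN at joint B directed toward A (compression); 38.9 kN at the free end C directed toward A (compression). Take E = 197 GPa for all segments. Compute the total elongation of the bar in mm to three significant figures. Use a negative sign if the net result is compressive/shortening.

Internal axial forces (sectioning from the free end, tension +): N_BC = -38.9 kN, N_AB = -44.85 kN.
A_AB = 168.6 mm².
δ_AB = -44850·834/(168.6·197000) = -1.126 mm
δ_BC = -38900·471/(632·197000) = -0.1472 mm
δ = Σδ_i = -1.274 mm.

-1.27 mm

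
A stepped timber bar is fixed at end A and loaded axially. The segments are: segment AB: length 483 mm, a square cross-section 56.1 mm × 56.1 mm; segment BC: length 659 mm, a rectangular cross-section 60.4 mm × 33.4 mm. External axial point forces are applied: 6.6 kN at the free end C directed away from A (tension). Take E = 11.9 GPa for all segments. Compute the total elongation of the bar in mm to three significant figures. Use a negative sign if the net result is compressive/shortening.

0.266 mm

Internal axial forces (sectioning from the free end, tension +): N_BC = 6.6 kN, N_AB = 6.6 kN.
A_AB = 3147 mm².
A_BC = 2017 mm².
δ_AB = 6600·483/(3147·11900) = 0.08512 mm
δ_BC = 6600·659/(2017·11900) = 0.1812 mm
δ = Σδ_i = 0.2663 mm.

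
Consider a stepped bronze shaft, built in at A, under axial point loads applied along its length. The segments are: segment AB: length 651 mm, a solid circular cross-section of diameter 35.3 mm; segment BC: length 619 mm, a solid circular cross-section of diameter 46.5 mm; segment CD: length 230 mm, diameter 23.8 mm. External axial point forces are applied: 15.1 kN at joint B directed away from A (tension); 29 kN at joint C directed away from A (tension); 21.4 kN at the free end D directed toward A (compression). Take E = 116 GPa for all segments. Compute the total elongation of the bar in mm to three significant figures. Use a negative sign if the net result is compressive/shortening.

Internal axial forces (sectioning from the free end, tension +): N_CD = -21.4 kN, N_BC = 7.6 kN, N_AB = 22.7 kN.
A_AB = 978.7 mm².
A_BC = 1698 mm².
A_CD = 444.9 mm².
δ_AB = 22700·651/(978.7·116000) = 0.1302 mm
δ_BC = 7600·619/(1698·116000) = 0.02388 mm
δ_CD = -21400·230/(444.9·116000) = -0.09538 mm
δ = Σδ_i = 0.05867 mm.

0.0587 mm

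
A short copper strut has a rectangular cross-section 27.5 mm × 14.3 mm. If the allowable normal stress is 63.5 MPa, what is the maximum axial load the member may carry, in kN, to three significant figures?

25.0 kN

A = 393.2 mm².
P_max = σ_allow · A = 63.5 · 393.2 = 24970 N = 24.97 kN.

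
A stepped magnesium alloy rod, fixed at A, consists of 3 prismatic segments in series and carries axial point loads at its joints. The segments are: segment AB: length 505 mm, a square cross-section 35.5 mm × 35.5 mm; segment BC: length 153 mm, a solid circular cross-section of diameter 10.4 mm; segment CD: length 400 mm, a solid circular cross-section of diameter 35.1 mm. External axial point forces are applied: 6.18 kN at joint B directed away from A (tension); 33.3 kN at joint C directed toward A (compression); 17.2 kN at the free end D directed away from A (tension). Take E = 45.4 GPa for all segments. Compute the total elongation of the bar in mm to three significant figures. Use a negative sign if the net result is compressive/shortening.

Internal axial forces (sectioning from the free end, tension +): N_CD = 17.2 kN, N_BC = -16.1 kN, N_AB = -9.92 kN.
A_AB = 1260 mm².
A_BC = 84.95 mm².
A_CD = 967.6 mm².
δ_AB = -9920·505/(1260·45400) = -0.08756 mm
δ_BC = -16100·153/(84.95·45400) = -0.6387 mm
δ_CD = 17200·400/(967.6·45400) = 0.1566 mm
δ = Σδ_i = -0.5697 mm.

-0.570 mm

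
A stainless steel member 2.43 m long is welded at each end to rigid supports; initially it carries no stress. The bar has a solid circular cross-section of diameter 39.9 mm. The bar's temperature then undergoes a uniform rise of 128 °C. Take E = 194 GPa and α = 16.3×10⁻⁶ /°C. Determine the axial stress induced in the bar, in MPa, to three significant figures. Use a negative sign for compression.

Free thermal expansion αLΔT = 16.3e-6 · 2430 · 128 = 5.07 mm.
The walls impose strain ε = −(5.07)/2430 = -2.0864e-03; σ = Eε = 194000 · -2.0864e-03 = -404.8 MPa.

-405 MPa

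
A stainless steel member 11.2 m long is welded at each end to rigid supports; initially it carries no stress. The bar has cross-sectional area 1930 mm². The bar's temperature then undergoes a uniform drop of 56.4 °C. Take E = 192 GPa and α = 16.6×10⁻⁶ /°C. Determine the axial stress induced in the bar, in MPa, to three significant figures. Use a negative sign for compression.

180 MPa

Free thermal expansion αLΔT = 16.6e-6 · 11200 · -56.4 = -10.49 mm.
The walls impose strain ε = −(-10.49)/11200 = 9.3624e-04; σ = Eε = 192000 · 9.3624e-04 = 179.8 MPa.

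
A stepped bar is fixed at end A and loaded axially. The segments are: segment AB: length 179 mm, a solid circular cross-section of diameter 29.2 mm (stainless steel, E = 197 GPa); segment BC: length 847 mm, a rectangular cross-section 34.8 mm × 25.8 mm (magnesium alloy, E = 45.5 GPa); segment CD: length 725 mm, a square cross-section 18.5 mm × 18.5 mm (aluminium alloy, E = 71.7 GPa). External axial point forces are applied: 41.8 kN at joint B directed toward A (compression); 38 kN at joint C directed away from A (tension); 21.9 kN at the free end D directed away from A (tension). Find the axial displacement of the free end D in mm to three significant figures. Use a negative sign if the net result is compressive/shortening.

Internal axial forces (sectioning from the free end, tension +): N_CD = 21.9 kN, N_BC = 59.9 kN, N_AB = 18.1 kN.
A_AB = 669.7 mm².
A_BC = 897.8 mm².
A_CD = 342.2 mm².
δ_AB = 18100·179/(669.7·197000) = 0.02456 mm
δ_BC = 59900·847/(897.8·45500) = 1.242 mm
δ_CD = 21900·725/(342.2·71700) = 0.647 mm
δ = Σδ_i = 1.914 mm.

1.91 mm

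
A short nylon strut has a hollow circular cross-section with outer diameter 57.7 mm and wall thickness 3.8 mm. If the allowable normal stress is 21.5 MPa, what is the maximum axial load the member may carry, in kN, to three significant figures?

13.8 kN

A = 643.5 mm².
P_max = σ_allow · A = 21.5 · 643.5 = 13830 N = 13.83 kN.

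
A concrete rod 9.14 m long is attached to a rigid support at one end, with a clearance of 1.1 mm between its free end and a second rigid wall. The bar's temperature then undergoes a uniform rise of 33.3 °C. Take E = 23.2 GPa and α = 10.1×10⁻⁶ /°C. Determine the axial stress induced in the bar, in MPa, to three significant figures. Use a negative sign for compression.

-5.01 MPa

Free thermal expansion αLΔT = 10.1e-6 · 9140 · 33.3 = 3.074 mm.
The walls engage after the gap closes; constrained expansion = 3.074 − 1.1 = 1.974 mm.
The walls impose strain ε = −(1.974)/9140 = -2.1598e-04; σ = Eε = 23200 · -2.1598e-04 = -5.011 MPa.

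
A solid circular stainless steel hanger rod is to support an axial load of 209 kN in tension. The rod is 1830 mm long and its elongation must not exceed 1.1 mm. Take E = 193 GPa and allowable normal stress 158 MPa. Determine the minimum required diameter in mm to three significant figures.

47.9 mm

Required area A ≥ P/σ_allow = 209000/158 = 1323 mm².
For a solid circular section, d ≥ √(4A/π) = 41.04 mm.
Elongation limit: A ≥ PL/(Eδ_allow) = 209000·1830/(193000·1.1) = 1802 mm² ⇒ d ≥ 47.89 mm.
The elongation limit governs.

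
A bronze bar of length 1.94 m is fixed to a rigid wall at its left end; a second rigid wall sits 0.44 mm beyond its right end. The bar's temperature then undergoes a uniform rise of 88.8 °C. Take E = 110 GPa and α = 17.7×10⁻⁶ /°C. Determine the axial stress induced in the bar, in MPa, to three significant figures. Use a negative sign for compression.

-148 MPa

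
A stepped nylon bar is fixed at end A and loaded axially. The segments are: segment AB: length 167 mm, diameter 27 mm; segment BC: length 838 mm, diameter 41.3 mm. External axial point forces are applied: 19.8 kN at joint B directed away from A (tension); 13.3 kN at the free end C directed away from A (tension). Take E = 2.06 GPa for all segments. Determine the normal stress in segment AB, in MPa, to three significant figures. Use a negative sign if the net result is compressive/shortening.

57.8 MPa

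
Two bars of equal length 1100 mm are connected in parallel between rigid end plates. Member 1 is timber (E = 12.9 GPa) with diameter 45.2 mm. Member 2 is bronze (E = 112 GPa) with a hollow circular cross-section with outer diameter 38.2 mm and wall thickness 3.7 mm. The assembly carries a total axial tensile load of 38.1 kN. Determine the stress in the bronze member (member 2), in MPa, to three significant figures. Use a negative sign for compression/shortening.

A_1 = 1605 mm².
A_2 = 401 mm².
Equal strain + equilibrium ⇒ each member carries load in proportion to AE: A₁E₁ = 20700000 N, A₂E₂ = 44910000 N, ΣAE = 65610000 N.
σ₂ = P·E₂/ΣAE = 38100·112000/65610000 = 65.03 MPa.

65.0 MPa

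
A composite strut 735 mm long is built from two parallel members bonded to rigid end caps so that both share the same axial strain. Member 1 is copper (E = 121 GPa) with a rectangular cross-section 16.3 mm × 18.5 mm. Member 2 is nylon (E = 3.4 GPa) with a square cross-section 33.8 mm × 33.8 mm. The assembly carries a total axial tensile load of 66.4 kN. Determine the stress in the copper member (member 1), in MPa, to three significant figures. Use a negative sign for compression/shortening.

199 MPa

A_1 = 301.6 mm².
A_2 = 1142 mm².
Equal strain + equilibrium ⇒ each member carries load in proportion to AE: A₁E₁ = 36490000 N, A₂E₂ = 3884000 N, ΣAE = 40370000 N.
σ₁ = P·E₁/ΣAE = 66400·121000/40370000 = 199 MPa.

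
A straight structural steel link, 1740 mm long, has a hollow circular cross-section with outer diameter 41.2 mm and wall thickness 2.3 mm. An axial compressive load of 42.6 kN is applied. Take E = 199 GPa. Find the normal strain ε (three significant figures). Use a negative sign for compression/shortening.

-7.62e-04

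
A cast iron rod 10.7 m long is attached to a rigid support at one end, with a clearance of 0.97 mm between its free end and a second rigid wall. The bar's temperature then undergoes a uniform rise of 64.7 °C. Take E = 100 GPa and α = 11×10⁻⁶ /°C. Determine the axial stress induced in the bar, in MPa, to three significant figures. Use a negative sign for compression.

-62.1 MPa

Free thermal expansion αLΔT = 11e-6 · 10700 · 64.7 = 7.615 mm.
The walls engage after the gap closes; constrained expansion = 7.615 − 0.97 = 6.645 mm.
The walls impose strain ε = −(6.645)/10700 = -6.2105e-04; σ = Eε = 100000 · -6.2105e-04 = -62.1 MPa.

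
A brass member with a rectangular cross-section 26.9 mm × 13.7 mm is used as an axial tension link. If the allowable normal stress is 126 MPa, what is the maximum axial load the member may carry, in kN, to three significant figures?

A = 368.5 mm².
P_max = σ_allow · A = 126 · 368.5 = 46430 N = 46.43 kN.

46.4 kN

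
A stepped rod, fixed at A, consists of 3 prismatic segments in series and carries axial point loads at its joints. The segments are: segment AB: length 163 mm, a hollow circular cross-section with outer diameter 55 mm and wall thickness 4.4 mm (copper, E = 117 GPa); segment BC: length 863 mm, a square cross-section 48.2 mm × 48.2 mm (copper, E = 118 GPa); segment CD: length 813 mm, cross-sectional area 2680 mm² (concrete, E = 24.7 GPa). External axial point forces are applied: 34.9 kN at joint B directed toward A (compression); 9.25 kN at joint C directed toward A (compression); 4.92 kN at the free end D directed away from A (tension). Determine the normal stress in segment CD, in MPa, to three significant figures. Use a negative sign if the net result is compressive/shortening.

1.84 MPa

Internal axial forces (sectioning from the free end, tension +): N_CD = 4.92 kN, N_BC = -4.33 kN, N_AB = -39.23 kN.
σ_CD = N_CD/A_CD = 4920/2680 = 1.836 MPa.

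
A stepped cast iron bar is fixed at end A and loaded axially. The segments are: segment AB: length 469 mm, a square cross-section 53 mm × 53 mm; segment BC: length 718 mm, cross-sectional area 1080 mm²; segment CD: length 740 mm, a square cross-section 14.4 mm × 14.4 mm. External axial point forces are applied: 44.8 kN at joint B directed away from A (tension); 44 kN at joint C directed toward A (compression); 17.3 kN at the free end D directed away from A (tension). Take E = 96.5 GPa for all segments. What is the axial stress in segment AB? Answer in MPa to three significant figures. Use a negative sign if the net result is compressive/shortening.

Internal axial forces (sectioning from the free end, tension +): N_CD = 17.3 kN, N_BC = -26.7 kN, N_AB = 18.1 kN.
A_AB = 2809 mm².
σ_AB = N_AB/A_AB = 18100/2809 = 6.444 MPa.

6.44 MPa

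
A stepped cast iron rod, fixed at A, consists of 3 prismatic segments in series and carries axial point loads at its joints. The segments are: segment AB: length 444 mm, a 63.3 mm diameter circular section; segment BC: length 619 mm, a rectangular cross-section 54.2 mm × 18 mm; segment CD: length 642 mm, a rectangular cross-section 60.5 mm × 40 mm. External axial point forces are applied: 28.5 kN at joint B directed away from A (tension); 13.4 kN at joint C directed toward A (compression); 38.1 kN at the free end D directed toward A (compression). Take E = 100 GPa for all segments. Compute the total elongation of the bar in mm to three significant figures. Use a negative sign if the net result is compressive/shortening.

-0.460 mm

Internal axial forces (sectioning from the free end, tension +): N_CD = -38.1 kN, N_BC = -51.5 kN, N_AB = -23 kN.
A_AB = 3147 mm².
A_BC = 975.6 mm².
A_CD = 2420 mm².
δ_AB = -23000·444/(3147·100000) = -0.03245 mm
δ_BC = -51500·619/(975.6·100000) = -0.3268 mm
δ_CD = -38100·642/(2420·100000) = -0.1011 mm
δ = Σδ_i = -0.4603 mm.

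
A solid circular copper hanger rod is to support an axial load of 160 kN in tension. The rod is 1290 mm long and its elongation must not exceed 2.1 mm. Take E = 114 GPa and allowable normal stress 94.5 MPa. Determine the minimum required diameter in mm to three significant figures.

46.4 mm

Required area A ≥ P/σ_allow = 160000/94.5 = 1693 mm².
For a solid circular section, d ≥ √(4A/π) = 46.43 mm.
Elongation limit: A ≥ PL/(Eδ_allow) = 160000·1290/(114000·2.1) = 862.2 mm² ⇒ d ≥ 33.13 mm.
The stress limit governs.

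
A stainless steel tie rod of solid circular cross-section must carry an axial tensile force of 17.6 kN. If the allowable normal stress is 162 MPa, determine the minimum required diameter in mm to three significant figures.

11.8 mm

Required area A ≥ P/σ_allow = 17600/162 = 108.6 mm².
For a solid circular section, d ≥ √(4A/π) = 11.76 mm.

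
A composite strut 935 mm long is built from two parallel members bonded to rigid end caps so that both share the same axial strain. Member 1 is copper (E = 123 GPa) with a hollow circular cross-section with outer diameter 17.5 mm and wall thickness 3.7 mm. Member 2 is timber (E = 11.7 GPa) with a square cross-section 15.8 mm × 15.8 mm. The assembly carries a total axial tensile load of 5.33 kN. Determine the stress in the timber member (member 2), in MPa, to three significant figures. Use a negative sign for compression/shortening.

2.75 MPa

A_1 = 160.4 mm².
A_2 = 249.6 mm².
Equal strain + equilibrium ⇒ each member carries load in proportion to AE: A₁E₁ = 19730000 N, A₂E₂ = 2921000 N, ΣAE = 22650000 N.
σ₂ = P·E₂/ΣAE = 5330·11700/22650000 = 2.753 MPa.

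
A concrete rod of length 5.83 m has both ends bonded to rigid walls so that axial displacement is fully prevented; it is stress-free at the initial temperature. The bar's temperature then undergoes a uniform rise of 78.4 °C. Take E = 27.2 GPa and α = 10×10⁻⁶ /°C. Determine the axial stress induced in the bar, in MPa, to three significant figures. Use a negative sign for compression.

Free thermal expansion αLΔT = 10e-6 · 5830 · 78.4 = 4.571 mm.
The walls impose strain ε = −(4.571)/5830 = -7.8400e-04; σ = Eε = 27200 · -7.8400e-04 = -21.32 MPa.

-21.3 MPa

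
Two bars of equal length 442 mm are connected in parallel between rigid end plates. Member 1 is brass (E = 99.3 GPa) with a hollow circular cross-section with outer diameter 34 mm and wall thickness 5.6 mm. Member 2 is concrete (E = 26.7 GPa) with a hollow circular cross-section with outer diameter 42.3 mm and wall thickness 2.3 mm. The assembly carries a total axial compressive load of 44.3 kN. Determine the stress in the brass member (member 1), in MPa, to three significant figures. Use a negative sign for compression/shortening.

A_1 = 499.6 mm².
A_2 = 289 mm².
Equal strain + equilibrium ⇒ each member carries load in proportion to AE: A₁E₁ = 49610000 N, A₂E₂ = 7717000 N, ΣAE = 57330000 N.
σ₁ = P·E₁/ΣAE = -44300·99300/57330000 = -76.73 MPa.

-76.7 MPa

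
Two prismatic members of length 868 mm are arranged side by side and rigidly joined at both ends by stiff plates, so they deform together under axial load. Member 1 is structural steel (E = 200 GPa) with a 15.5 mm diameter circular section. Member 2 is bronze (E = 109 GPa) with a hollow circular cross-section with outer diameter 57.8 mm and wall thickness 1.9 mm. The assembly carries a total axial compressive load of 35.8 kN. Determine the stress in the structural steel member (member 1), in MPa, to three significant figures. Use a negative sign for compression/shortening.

-96.6 MPa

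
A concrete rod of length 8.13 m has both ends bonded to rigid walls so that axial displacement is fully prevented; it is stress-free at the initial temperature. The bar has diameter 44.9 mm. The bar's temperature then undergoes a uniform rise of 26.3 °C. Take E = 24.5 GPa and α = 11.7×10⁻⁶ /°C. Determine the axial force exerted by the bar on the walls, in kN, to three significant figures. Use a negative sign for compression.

Free thermal expansion αLΔT = 11.7e-6 · 8130 · 26.3 = 2.502 mm.
The walls impose strain ε = −(2.502)/8130 = -3.0771e-04; σ = Eε = 24500 · -3.0771e-04 = -7.539 MPa.
Wall reaction R = σ·A = -7.539·1583 = -11940 N = -11.94 kN.

-11.9 kN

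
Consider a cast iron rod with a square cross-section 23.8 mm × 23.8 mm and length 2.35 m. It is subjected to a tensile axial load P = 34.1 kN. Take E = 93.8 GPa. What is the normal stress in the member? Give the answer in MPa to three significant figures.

60.2 MPa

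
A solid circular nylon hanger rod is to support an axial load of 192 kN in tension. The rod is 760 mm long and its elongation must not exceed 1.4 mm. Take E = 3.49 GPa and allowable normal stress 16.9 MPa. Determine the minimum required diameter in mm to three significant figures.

195 mm

Required area A ≥ P/σ_allow = 192000/16.9 = 11360 mm².
For a solid circular section, d ≥ √(4A/π) = 120.3 mm.
Elongation limit: A ≥ PL/(Eδ_allow) = 192000·760/(3490·1.4) = 29860 mm² ⇒ d ≥ 195 mm.
The elongation limit governs.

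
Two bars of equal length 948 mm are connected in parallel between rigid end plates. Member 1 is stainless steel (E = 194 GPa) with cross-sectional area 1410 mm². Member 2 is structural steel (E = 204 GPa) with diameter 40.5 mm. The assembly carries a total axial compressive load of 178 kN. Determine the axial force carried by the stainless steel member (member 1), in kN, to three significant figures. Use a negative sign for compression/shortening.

-90.8 kN

A_2 = 1288 mm².
Equal strain + equilibrium ⇒ each member carries load in proportion to AE: A₁E₁ = 273500000 N, A₂E₂ = 262800000 N, ΣAE = 536300000 N.
F₁ = P·A₁E₁/ΣAE = -178000·273500000/536300000 = -90780 N.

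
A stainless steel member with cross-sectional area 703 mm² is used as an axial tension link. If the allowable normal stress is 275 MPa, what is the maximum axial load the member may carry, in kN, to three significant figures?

193 kN

P_max = σ_allow · A = 275 · 703 = 193300 N = 193.3 kN.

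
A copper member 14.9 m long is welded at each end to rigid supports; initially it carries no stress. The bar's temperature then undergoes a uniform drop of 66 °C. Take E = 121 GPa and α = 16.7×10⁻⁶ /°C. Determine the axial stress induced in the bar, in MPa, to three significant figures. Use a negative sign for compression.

133 MPa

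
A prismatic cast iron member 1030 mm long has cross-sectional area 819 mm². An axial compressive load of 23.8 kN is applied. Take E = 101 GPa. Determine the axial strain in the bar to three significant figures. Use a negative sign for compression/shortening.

σ = N/A = -29.06 MPa; ε = σ/E = -29.06/101000 = -2.877e-04.

-2.88e-04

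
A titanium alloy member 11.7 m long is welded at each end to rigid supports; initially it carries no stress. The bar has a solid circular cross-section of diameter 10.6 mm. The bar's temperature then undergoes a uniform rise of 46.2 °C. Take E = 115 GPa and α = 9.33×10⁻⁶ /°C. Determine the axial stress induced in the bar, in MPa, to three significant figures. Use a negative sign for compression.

Free thermal expansion αLΔT = 9.33e-6 · 11700 · 46.2 = 5.043 mm.
The walls impose strain ε = −(5.043)/11700 = -4.3105e-04; σ = Eε = 115000 · -4.3105e-04 = -49.57 MPa.

-49.6 MPa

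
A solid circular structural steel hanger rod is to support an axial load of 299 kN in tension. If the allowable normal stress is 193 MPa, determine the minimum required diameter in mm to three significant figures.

Required area A ≥ P/σ_allow = 299000/193 = 1549 mm².
For a solid circular section, d ≥ √(4A/π) = 44.41 mm.

44.4 mm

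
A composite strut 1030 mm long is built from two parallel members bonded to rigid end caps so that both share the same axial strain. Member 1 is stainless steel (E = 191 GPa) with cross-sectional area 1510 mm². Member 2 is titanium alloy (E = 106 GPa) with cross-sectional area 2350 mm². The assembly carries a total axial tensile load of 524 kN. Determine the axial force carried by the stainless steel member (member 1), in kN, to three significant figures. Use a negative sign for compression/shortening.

Equal strain + equilibrium ⇒ each member carries load in proportion to AE: A₁E₁ = 288400000 N, A₂E₂ = 249100000 N, ΣAE = 537500000 N.
F₁ = P·A₁E₁/ΣAE = 524000·288400000/537500000 = 281200 N.

281 kN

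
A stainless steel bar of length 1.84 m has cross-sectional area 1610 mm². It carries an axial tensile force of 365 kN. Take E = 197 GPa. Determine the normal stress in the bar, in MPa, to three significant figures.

227 MPa

σ = N/A = 365000/1610 = 226.7 MPa.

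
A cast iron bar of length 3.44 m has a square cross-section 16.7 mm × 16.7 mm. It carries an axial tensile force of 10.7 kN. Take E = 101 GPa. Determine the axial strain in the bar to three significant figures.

3.80e-04

A = 278.9 mm².
σ = N/A = 38.37 MPa; ε = σ/E = 38.37/101000 = 3.799e-04.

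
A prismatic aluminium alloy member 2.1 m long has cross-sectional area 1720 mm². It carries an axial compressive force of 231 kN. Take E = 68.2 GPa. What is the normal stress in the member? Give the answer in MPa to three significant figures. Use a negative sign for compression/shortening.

-134 MPa

σ = N/A = -231000/1720 = -134.3 MPa.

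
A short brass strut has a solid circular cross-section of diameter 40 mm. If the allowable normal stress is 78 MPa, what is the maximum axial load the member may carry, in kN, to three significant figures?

A = 1257 mm².
P_max = σ_allow · A = 78 · 1257 = 98020 N = 98.02 kN.

98.0 kN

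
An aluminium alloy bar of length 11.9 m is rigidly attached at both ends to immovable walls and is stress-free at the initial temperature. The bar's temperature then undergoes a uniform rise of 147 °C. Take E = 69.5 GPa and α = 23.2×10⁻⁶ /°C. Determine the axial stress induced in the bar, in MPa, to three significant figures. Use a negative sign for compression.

Free thermal expansion αLΔT = 23.2e-6 · 11900 · 147 = 40.58 mm.
The walls impose strain ε = −(40.58)/11900 = -3.4104e-03; σ = Eε = 69500 · -3.4104e-03 = -237 MPa.

-237 MPa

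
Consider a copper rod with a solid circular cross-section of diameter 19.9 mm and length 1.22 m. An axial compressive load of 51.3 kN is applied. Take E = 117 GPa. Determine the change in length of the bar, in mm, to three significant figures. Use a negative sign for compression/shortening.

-1.72 mm

A = 311 mm².
δ_mech = NL/(AE) = -51300·1220/(311·117000) = -1.72 mm.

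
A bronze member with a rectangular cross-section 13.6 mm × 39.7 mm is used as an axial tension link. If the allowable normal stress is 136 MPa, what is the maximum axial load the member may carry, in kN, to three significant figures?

A = 539.9 mm².
P_max = σ_allow · A = 136 · 539.9 = 73430 N = 73.43 kN.

73.4 kN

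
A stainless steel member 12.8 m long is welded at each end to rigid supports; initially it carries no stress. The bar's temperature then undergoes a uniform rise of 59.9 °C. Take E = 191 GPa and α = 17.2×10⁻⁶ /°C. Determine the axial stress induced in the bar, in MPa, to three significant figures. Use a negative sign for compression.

-197 MPa

Free thermal expansion αLΔT = 17.2e-6 · 12800 · 59.9 = 13.19 mm.
The walls impose strain ε = −(13.19)/12800 = -1.0303e-03; σ = Eε = 191000 · -1.0303e-03 = -196.8 MPa.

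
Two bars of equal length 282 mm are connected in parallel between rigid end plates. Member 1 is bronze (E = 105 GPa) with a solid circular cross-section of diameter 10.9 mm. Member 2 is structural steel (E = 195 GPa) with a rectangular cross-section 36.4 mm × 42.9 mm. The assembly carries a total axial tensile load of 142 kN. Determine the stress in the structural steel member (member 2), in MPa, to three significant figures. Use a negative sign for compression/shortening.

88.1 MPa

A_1 = 93.31 mm².
A_2 = 1562 mm².
Equal strain + equilibrium ⇒ each member carries load in proportion to AE: A₁E₁ = 9798000 N, A₂E₂ = 304500000 N, ΣAE = 314300000 N.
σ₂ = P·E₂/ΣAE = 142000·195000/314300000 = 88.1 MPa.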